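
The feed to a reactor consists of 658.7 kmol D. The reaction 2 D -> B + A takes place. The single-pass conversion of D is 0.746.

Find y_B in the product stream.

D reacted = 0.746 × 658.7 = 491.4 kmol; ν_D = −2, so ξ = 491.4/2 = 245.7 kmol.
Outlet amounts (n = n₀ + ν ξ):
  D: 658.7 − 2(245.7) = 167.3
  B: 0 + 1(245.7) = 245.7
  A: 0 + 1(245.7) = 245.7
Total out = 658.7 kmol; y_B = 245.7 / 658.7 = 0.373.

0.373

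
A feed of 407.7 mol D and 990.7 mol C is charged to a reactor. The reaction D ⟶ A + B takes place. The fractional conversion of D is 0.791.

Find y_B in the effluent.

0.187

D reacted = 0.791 × 407.7 = 322.5 mol; ν_D = −1, so ξ = 322.5/1 = 322.5 mol.
Outlet amounts (n = n₀ + ν ξ):
  D: 407.7 − 1(322.5) = 85.21
  A: 0 + 1(322.5) = 322.5
  B: 0 + 1(322.5) = 322.5
  C: 990.7 (inert)
Total out = 1721 mol; y_B = 322.5 / 1721 = 0.1874.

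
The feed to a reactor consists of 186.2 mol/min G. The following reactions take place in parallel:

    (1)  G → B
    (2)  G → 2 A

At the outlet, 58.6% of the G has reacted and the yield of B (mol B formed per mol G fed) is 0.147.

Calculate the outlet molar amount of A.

Yield of B: 1ξ₁ / 186.2 = 0.147 → ξ₁ = 27.37 mol/min.
Conversion of G: 1ξ₁ + 1ξ₂ = 0.586 × 186.2 = 109.1 → ξ₂ = 81.74 mol/min.
Outlet amounts (n = n₀ + Σ ν·ξ):
  G: 186.2 − 1(27.37) − 1(81.74) = 77.09
  B: 0 + 1(27.37) = 27.37
  A: 0 + 2(81.74) = 163.5

163 mol/min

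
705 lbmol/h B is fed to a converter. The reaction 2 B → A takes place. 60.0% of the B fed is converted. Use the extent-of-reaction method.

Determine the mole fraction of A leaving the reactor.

0.429

B reacted = 0.6 × 705 = 423 lbmol/h; ν_B = −2, so ξ = 423/2 = 211.5 lbmol/h.
Outlet amounts (n = n₀ + ν ξ):
  B: 705 − 2(211.5) = 282
  A: 0 + 1(211.5) = 211.5
Total out = 493.5 lbmol/h; y_A = 211.5 / 493.5 = 0.4286.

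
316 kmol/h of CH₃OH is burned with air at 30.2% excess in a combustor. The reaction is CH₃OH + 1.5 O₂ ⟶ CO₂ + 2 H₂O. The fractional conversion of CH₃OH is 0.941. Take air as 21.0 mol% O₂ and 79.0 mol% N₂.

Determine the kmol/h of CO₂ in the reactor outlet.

Stoichiometric O₂ = 1.5 × 316 = 474 kmol/h; O₂ fed = 474 × 1.302 = 617.1 kmol/h.
N₂ fed = 617.1 × 79/21 = 2322 kmol/h.
Fuel reacted = 0.941 × 316 → ξ = 297.4 kmol/h.
Outlet (n = n₀ + ν ξ):
  CH₃OH: 316 − 1(297.4) = 18.64
  O₂: 617.1 − 1.5(297.4) = 171.1
  N₂: 2322 (inert)
  CO₂: 0 + 1(297.4) = 297.4
  H₂O: 0 + 2(297.4) = 594.7

297 kmol/h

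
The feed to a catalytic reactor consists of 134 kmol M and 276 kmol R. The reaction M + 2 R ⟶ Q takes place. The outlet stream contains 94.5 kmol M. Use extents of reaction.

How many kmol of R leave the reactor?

197 kmol

For M: n = n₀ − 1ξ → 94.5 = 134 − 1ξ, giving ξ = 39.5 kmol.
Outlet amounts (n = n₀ + ν ξ):
  M: 134 − 1(39.5) = 94.5
  R: 276 − 2(39.5) = 197
  Q: 0 + 1(39.5) = 39.5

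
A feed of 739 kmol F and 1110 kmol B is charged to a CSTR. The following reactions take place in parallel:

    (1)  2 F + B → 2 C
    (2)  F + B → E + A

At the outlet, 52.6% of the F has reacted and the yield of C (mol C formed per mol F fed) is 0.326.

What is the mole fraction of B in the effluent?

0.487

Yield of C: 2ξ₁ / 739 = 0.326 → ξ₁ = 120.5 kmol.
Conversion of F: 2ξ₁ + 1ξ₂ = 0.526 × 739 = 388.7 → ξ₂ = 147.8 kmol.
Outlet amounts (n = n₀ + Σ ν·ξ):
  F: 739 − 2(120.5) − 1(147.8) = 350.3
  B: 1110 − 1(120.5) − 1(147.8) = 841.7
  C: 0 + 2(120.5) = 240.9
  E: 0 + 1(147.8) = 147.8
  A: 0 + 1(147.8) = 147.8
Total out = 1729 kmol; y_B = 841.7 / 1729 = 0.487.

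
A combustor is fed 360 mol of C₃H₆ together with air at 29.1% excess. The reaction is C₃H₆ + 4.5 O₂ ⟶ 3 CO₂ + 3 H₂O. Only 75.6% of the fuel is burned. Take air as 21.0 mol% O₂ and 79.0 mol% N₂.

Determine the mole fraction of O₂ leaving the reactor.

0.0829

Stoichiometric O₂ = 4.5 × 360 = 1620 mol; O₂ fed = 1620 × 1.291 = 2091 mol.
N₂ fed = 2091 × 79/21 = 7868 mol.
Fuel reacted = 0.756 × 360 → ξ = 272.2 mol.
Outlet (n = n₀ + ν ξ):
  C₃H₆: 360 − 1(272.2) = 87.84
  O₂: 2091 − 4.5(272.2) = 866.7
  N₂: 7868 (inert)
  CO₂: 0 + 3(272.2) = 816.5
  H₂O: 0 + 3(272.2) = 816.5
Total out = 10460 mol; y_O₂ = 866.7 / 10460 = 0.0829.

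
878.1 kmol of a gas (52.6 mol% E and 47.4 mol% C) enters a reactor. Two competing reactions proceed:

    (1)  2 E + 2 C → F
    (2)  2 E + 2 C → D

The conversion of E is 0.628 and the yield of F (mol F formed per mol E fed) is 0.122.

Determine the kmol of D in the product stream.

88.7 kmol

Yield of F: 1ξ₁ / 461.9 = 0.122 → ξ₁ = 56.35 kmol.
Conversion of E: 2ξ₁ + 2ξ₂ = 0.628 × 461.9 = 290.1 → ξ₂ = 88.68 kmol.
Outlet amounts (n = n₀ + Σ ν·ξ):
  E: 461.9 − 2(56.35) − 2(88.68) = 171.8
  C: 416.2 − 2(56.35) − 2(88.68) = 126.2
  F: 0 + 1(56.35) = 56.35
  D: 0 + 1(88.68) = 88.68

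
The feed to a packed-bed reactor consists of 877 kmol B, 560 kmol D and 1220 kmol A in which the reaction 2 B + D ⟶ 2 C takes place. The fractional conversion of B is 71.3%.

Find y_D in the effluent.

0.106

B reacted = 0.713 × 877 = 625.3 kmol; ν_B = −2, so ξ = 625.3/2 = 312.7 kmol.
Outlet amounts (n = n₀ + ν ξ):
  B: 877 − 2(312.7) = 251.7
  D: 560 − 1(312.7) = 247.3
  C: 0 + 2(312.7) = 625.3
  A: 1220 (inert)
Total out = 2344 kmol; y_D = 247.3 / 2344 = 0.1055.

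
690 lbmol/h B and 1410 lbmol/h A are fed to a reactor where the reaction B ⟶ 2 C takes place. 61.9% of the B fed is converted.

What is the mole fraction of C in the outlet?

B reacted = 0.619 × 690 = 427.1 lbmol/h; ν_B = −1, so ξ = 427.1/1 = 427.1 lbmol/h.
Outlet amounts (n = n₀ + ν ξ):
  B: 690 − 1(427.1) = 262.9
  C: 0 + 2(427.1) = 854.2
  A: 1410 (inert)
Total out = 2527 lbmol/h; y_C = 854.2 / 2527 = 0.338.

0.338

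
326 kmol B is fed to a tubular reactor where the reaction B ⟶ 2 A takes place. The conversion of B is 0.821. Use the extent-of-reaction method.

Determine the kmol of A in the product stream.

B reacted = 0.821 × 326 = 267.6 kmol; ν_B = −1, so ξ = 267.6/1 = 267.6 kmol.
Outlet amounts (n = n₀ + ν ξ):
  B: 326 − 1(267.6) = 58.35
  A: 0 + 2(267.6) = 535.3

535 kmol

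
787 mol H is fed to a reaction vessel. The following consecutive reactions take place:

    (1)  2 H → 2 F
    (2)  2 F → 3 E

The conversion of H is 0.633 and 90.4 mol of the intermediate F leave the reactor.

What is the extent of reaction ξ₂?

ξ₂ = 204 mol

Conversion of H: H consumed = 2ξ₁ = 0.633 × 787 → ξ₁ = 249.1 mol.
F balance: n_F = 0 + 2ξ₁ − 2ξ₂ = 90.4 → ξ₂ = (2·249.1 − 90.4)/2 = 203.9 mol.
Outlet amounts (n = n₀ + Σ ν·ξ):
  H: 787 − 2(249.1) = 288.8
  F: 0 + 2(249.1) − 2(203.9) = 90.4
  E: 0 + 3(203.9) = 611.7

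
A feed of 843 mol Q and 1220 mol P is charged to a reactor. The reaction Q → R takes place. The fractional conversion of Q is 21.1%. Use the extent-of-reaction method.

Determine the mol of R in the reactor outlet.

Q reacted = 0.211 × 843 = 177.9 mol; ν_Q = −1, so ξ = 177.9/1 = 177.9 mol.
Outlet amounts (n = n₀ + ν ξ):
  Q: 843 − 1(177.9) = 665.1
  R: 0 + 1(177.9) = 177.9
  P: 1220 (inert)

178 mol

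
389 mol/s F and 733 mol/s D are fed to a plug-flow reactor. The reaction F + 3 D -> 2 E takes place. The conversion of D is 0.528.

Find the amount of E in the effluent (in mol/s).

D reacted = 0.528 × 733 = 387 mol/s; ν_D = −3, so ξ = 387/3 = 129 mol/s.
Outlet amounts (n = n₀ + ν ξ):
  F: 389 − 1(129) = 260
  D: 733 − 3(129) = 346
  E: 0 + 2(129) = 258

258 mol/s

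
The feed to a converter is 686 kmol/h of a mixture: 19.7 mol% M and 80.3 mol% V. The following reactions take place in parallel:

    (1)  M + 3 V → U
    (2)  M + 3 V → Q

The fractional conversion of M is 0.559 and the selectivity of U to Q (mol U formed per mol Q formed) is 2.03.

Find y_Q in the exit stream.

0.0543

Conversion of M: M consumed = 0.559 × 135.1 = 75.54 kmol/h = 1ξ₁ + 1ξ₂.
Selectivity: 1ξ₁ / (1ξ₂) = 2.03 → ξ₁ = 2.03 ξ₂.
Substitute: (1·2.03 + 1) ξ₂ = 75.54 → ξ₂ = 24.93 kmol/h, ξ₁ = 50.61 kmol/h.
Outlet amounts (n = n₀ + Σ ν·ξ):
  M: 135.1 − 1(50.61) − 1(24.93) = 59.6
  V: 550.9 − 3(50.61) − 3(24.93) = 324.2
  U: 0 + 1(50.61) = 50.61
  Q: 0 + 1(24.93) = 24.93
Total out = 459.4 kmol/h; y_Q = 24.93 / 459.4 = 0.05428.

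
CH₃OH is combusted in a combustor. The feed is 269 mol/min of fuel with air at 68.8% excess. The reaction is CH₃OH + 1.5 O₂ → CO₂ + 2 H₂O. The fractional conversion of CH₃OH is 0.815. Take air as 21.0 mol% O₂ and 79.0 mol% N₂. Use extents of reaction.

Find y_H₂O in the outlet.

0.121

Stoichiometric O₂ = 1.5 × 269 = 403.5 mol/min; O₂ fed = 403.5 × 1.688 = 681.1 mol/min.
N₂ fed = 681.1 × 79/21 = 2562 mol/min.
Fuel reacted = 0.815 × 269 → ξ = 219.2 mol/min.
Outlet (n = n₀ + ν ξ):
  CH₃OH: 269 − 1(219.2) = 49.77
  O₂: 681.1 − 1.5(219.2) = 352.3
  N₂: 2562 (inert)
  CO₂: 0 + 1(219.2) = 219.2
  H₂O: 0 + 2(219.2) = 438.5
Total out = 3622 mol/min; y_H₂O = 438.5 / 3622 = 0.1211.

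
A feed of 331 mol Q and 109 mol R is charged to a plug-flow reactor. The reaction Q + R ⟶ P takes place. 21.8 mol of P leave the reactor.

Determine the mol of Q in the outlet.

For P: n = n₀ + 1ξ → 21.8 = 0 + 1ξ, giving ξ = 21.8 mol.
Outlet amounts (n = n₀ + ν ξ):
  Q: 331 − 1(21.8) = 309.2
  R: 109 − 1(21.8) = 87.2
  P: 0 + 1(21.8) = 21.8

309 mol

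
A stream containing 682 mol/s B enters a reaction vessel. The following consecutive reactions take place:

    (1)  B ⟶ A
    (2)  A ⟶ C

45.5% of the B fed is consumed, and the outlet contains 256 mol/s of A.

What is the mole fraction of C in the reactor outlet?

Conversion of B: B consumed = 1ξ₁ = 0.455 × 682 → ξ₁ = 310.3 mol/s.
A balance: n_A = 0 + 1ξ₁ − 1ξ₂ = 256 → ξ₂ = (1·310.3 − 256)/1 = 54.31 mol/s.
Outlet amounts (n = n₀ + Σ ν·ξ):
  B: 682 − 1(310.3) = 371.7
  A: 0 + 1(310.3) − 1(54.31) = 256
  C: 0 + 1(54.31) = 54.31
Total out = 682 mol/s; y_C = 54.31 / 682 = 0.07963.

0.0796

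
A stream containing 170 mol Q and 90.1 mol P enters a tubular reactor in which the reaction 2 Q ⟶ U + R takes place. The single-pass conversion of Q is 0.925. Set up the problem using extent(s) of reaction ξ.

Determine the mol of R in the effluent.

Q reacted = 0.925 × 170 = 157.2 mol; ν_Q = −2, so ξ = 157.2/2 = 78.62 mol.
Outlet amounts (n = n₀ + ν ξ):
  Q: 170 − 2(78.62) = 12.75
  U: 0 + 1(78.62) = 78.62
  R: 0 + 1(78.62) = 78.62
  P: 90.1 (inert)

78.6 mol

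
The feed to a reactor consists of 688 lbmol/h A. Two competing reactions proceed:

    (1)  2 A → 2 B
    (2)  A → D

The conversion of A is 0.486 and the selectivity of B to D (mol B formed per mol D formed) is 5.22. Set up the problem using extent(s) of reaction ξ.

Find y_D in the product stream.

Conversion of A: A consumed = 0.486 × 688 = 334.4 lbmol/h = 2ξ₁ + 1ξ₂.
Selectivity: 2ξ₁ / (1ξ₂) = 5.22 → ξ₁ = 2.61 ξ₂.
Substitute: (2·2.61 + 1) ξ₂ = 334.4 → ξ₂ = 53.76 lbmol/h, ξ₁ = 140.3 lbmol/h.
Outlet amounts (n = n₀ + Σ ν·ξ):
  A: 688 − 2(140.3) − 1(53.76) = 353.6
  B: 0 + 2(140.3) = 280.6
  D: 0 + 1(53.76) = 53.76
Total out = 688 lbmol/h; y_D = 53.76 / 688 = 0.07814.

0.0781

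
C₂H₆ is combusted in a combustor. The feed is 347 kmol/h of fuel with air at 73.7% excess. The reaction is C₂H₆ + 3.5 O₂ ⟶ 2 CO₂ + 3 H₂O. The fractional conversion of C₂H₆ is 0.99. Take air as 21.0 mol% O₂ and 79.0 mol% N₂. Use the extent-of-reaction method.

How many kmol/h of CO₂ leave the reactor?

Stoichiometric O₂ = 3.5 × 347 = 1214 kmol/h; O₂ fed = 1214 × 1.737 = 2110 kmol/h.
N₂ fed = 2110 × 79/21 = 7936 kmol/h.
Fuel reacted = 0.99 × 347 → ξ = 343.5 kmol/h.
Outlet (n = n₀ + ν ξ):
  C₂H₆: 347 − 1(343.5) = 3.47
  O₂: 2110 − 3.5(343.5) = 907.2
  N₂: 7936 (inert)
  CO₂: 0 + 2(343.5) = 687.1
  H₂O: 0 + 3(343.5) = 1031

687 kmol/h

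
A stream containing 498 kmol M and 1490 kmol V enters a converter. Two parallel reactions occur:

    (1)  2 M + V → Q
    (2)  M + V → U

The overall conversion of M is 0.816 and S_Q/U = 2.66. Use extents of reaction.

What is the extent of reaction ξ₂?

Conversion of M: M consumed = 0.816 × 498 = 406.4 kmol = 2ξ₁ + 1ξ₂.
Selectivity: 1ξ₁ / (1ξ₂) = 2.66 → ξ₁ = 2.66 ξ₂.
Substitute: (2·2.66 + 1) ξ₂ = 406.4 → ξ₂ = 64.3 kmol, ξ₁ = 171 kmol.
Outlet amounts (n = n₀ + Σ ν·ξ):
  M: 498 − 2(171) − 1(64.3) = 91.63
  V: 1490 − 1(171) − 1(64.3) = 1255
  Q: 0 + 1(171) = 171
  U: 0 + 1(64.3) = 64.3

ξ₂ = 64.3 kmol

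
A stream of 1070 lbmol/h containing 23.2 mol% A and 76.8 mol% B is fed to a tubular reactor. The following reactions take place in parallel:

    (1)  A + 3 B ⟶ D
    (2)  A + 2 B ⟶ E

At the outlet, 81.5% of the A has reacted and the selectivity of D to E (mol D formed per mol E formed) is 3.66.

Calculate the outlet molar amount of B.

258 lbmol/h

Conversion of A: A consumed = 0.815 × 248.2 = 202.3 lbmol/h = 1ξ₁ + 1ξ₂.
Selectivity: 1ξ₁ / (1ξ₂) = 3.66 → ξ₁ = 3.66 ξ₂.
Substitute: (1·3.66 + 1) ξ₂ = 202.3 → ξ₂ = 43.42 lbmol/h, ξ₁ = 158.9 lbmol/h.
Outlet amounts (n = n₀ + Σ ν·ξ):
  A: 248.2 − 1(158.9) − 1(43.42) = 45.92
  B: 821.8 − 3(158.9) − 2(43.42) = 258.2
  D: 0 + 1(158.9) = 158.9
  E: 0 + 1(43.42) = 43.42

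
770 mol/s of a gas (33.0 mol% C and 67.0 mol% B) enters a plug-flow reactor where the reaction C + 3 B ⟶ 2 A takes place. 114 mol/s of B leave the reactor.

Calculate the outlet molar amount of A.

268 mol/s

For B: n = n₀ − 3ξ → 114 = 515.9 − 3ξ, giving ξ = 134 mol/s.
Outlet amounts (n = n₀ + ν ξ):
  C: 254.1 − 1(134) = 120.1
  B: 515.9 − 3(134) = 114
  A: 0 + 2(134) = 267.9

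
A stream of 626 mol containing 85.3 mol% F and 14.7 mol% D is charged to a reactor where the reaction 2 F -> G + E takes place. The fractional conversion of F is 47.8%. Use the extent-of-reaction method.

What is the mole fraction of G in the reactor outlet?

F reacted = 0.478 × 534 = 255.2 mol; ν_F = −2, so ξ = 255.2/2 = 127.6 mol.
Outlet amounts (n = n₀ + ν ξ):
  F: 534 − 2(127.6) = 278.7
  G: 0 + 1(127.6) = 127.6
  E: 0 + 1(127.6) = 127.6
  D: 92.02 (inert)
Total out = 626 mol; y_G = 127.6 / 626 = 0.2039.

0.204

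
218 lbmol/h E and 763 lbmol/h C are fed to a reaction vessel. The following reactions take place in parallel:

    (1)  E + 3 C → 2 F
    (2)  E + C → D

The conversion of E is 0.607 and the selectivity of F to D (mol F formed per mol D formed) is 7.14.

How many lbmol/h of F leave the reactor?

Conversion of E: E consumed = 0.607 × 218 = 132.3 lbmol/h = 1ξ₁ + 1ξ₂.
Selectivity: 2ξ₁ / (1ξ₂) = 7.14 → ξ₁ = 3.57 ξ₂.
Substitute: (1·3.57 + 1) ξ₂ = 132.3 → ξ₂ = 28.96 lbmol/h, ξ₁ = 103.4 lbmol/h.
Outlet amounts (n = n₀ + Σ ν·ξ):
  E: 218 − 1(103.4) − 1(28.96) = 85.67
  C: 763 − 3(103.4) − 1(28.96) = 423.9
  F: 0 + 2(103.4) = 206.7
  D: 0 + 1(28.96) = 28.96

207 lbmol/h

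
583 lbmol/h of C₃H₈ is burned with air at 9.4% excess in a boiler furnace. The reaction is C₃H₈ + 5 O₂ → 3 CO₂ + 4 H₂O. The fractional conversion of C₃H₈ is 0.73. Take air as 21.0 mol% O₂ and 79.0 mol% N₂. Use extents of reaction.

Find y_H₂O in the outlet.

Stoichiometric O₂ = 5 × 583 = 2915 lbmol/h; O₂ fed = 2915 × 1.094 = 3189 lbmol/h.
N₂ fed = 3189 × 79/21 = 12000 lbmol/h.
Fuel reacted = 0.73 × 583 → ξ = 425.6 lbmol/h.
Outlet (n = n₀ + ν ξ):
  C₃H₈: 583 − 1(425.6) = 157.4
  O₂: 3189 − 5(425.6) = 1061
  N₂: 12000 (inert)
  CO₂: 0 + 3(425.6) = 1277
  H₂O: 0 + 4(425.6) = 1702
Total out = 16190 lbmol/h; y_H₂O = 1702 / 16190 = 0.1051.

0.105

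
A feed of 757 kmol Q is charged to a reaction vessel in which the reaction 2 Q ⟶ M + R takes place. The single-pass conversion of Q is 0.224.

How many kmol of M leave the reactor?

Q reacted = 0.224 × 757 = 169.6 kmol; ν_Q = −2, so ξ = 169.6/2 = 84.78 kmol.
Outlet amounts (n = n₀ + ν ξ):
  Q: 757 − 2(84.78) = 587.4
  M: 0 + 1(84.78) = 84.78
  R: 0 + 1(84.78) = 84.78

84.8 kmol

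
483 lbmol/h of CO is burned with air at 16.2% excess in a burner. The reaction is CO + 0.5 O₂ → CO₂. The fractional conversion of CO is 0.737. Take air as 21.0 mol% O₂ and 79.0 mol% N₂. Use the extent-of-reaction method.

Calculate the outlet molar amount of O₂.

Stoichiometric O₂ = 0.5 × 483 = 241.5 lbmol/h; O₂ fed = 241.5 × 1.162 = 280.6 lbmol/h.
N₂ fed = 280.6 × 79/21 = 1056 lbmol/h.
Fuel reacted = 0.737 × 483 → ξ = 356 lbmol/h.
Outlet (n = n₀ + ν ξ):
  CO: 483 − 1(356) = 127
  O₂: 280.6 − 0.5(356) = 102.6
  N₂: 1056 (inert)
  CO₂: 0 + 1(356) = 356

103 lbmol/h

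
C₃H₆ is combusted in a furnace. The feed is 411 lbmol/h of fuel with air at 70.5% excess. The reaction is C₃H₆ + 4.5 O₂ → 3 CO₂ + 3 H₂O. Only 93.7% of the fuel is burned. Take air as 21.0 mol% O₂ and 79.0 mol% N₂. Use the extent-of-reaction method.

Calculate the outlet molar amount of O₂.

Stoichiometric O₂ = 4.5 × 411 = 1850 lbmol/h; O₂ fed = 1850 × 1.705 = 3153 lbmol/h.
N₂ fed = 3153 × 79/21 = 11860 lbmol/h.
Fuel reacted = 0.937 × 411 → ξ = 385.1 lbmol/h.
Outlet (n = n₀ + ν ξ):
  C₃H₆: 411 − 1(385.1) = 25.89
  O₂: 3153 − 4.5(385.1) = 1420
  N₂: 11860 (inert)
  CO₂: 0 + 3(385.1) = 1155
  H₂O: 0 + 3(385.1) = 1155

1420 lbmol/h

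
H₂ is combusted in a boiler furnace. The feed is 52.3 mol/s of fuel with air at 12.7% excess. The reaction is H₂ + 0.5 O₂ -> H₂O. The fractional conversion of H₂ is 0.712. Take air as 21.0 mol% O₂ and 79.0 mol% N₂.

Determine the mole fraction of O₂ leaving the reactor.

0.0624

Stoichiometric O₂ = 0.5 × 52.3 = 26.15 mol/s; O₂ fed = 26.15 × 1.127 = 29.47 mol/s.
N₂ fed = 29.47 × 79/21 = 110.9 mol/s.
Fuel reacted = 0.712 × 52.3 → ξ = 37.24 mol/s.
Outlet (n = n₀ + ν ξ):
  H₂: 52.3 − 1(37.24) = 15.06
  O₂: 29.47 − 0.5(37.24) = 10.85
  N₂: 110.9 (inert)
  H₂O: 0 + 1(37.24) = 37.24
Total out = 174 mol/s; y_O₂ = 10.85 / 174 = 0.06236.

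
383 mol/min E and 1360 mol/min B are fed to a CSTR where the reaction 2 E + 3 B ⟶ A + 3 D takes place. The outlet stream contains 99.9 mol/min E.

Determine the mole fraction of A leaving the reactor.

0.0884

For E: n = n₀ − 2ξ → 99.9 = 383 − 2ξ, giving ξ = 141.6 mol/min.
Outlet amounts (n = n₀ + ν ξ):
  E: 383 − 2(141.6) = 99.9
  B: 1360 − 3(141.6) = 935.3
  A: 0 + 1(141.6) = 141.6
  D: 0 + 3(141.6) = 424.7
Total out = 1601 mol/min; y_A = 141.6 / 1601 = 0.08839.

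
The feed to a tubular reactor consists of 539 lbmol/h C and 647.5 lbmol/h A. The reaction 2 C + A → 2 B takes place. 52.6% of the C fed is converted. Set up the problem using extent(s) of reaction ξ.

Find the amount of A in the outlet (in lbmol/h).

C reacted = 0.526 × 539 = 283.5 lbmol/h; ν_C = −2, so ξ = 283.5/2 = 141.8 lbmol/h.
Outlet amounts (n = n₀ + ν ξ):
  C: 539 − 2(141.8) = 255.5
  A: 647.5 − 1(141.8) = 505.7
  B: 0 + 2(141.8) = 283.5

506 lbmol/h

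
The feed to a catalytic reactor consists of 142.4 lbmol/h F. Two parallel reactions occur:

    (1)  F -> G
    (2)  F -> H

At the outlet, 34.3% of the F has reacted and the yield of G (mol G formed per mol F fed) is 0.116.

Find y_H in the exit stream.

0.227

Yield of G: 1ξ₁ / 142.4 = 0.116 → ξ₁ = 16.52 lbmol/h.
Conversion of F: 1ξ₁ + 1ξ₂ = 0.343 × 142.4 = 48.84 → ξ₂ = 32.32 lbmol/h.
Outlet amounts (n = n₀ + Σ ν·ξ):
  F: 142.4 − 1(16.52) − 1(32.32) = 93.56
  G: 0 + 1(16.52) = 16.52
  H: 0 + 1(32.32) = 32.32
Total out = 142.4 lbmol/h; y_H = 32.32 / 142.4 = 0.227.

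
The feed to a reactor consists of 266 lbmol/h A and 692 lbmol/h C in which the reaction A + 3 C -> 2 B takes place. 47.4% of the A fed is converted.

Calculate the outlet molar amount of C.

A reacted = 0.474 × 266 = 126.1 lbmol/h; ν_A = −1, so ξ = 126.1/1 = 126.1 lbmol/h.
Outlet amounts (n = n₀ + ν ξ):
  A: 266 − 1(126.1) = 139.9
  C: 692 − 3(126.1) = 313.7
  B: 0 + 2(126.1) = 252.2

314 lbmol/h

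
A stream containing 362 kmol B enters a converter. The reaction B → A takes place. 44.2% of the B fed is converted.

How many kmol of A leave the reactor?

160 kmol

B reacted = 0.442 × 362 = 160 kmol; ν_B = −1, so ξ = 160/1 = 160 kmol.
Outlet amounts (n = n₀ + ν ξ):
  B: 362 − 1(160) = 202
  A: 0 + 1(160) = 160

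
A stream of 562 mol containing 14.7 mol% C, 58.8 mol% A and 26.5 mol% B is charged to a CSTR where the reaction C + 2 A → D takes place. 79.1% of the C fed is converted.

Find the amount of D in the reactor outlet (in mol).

65.3 mol

C reacted = 0.791 × 82.61 = 65.35 mol; ν_C = −1, so ξ = 65.35/1 = 65.35 mol.
Outlet amounts (n = n₀ + ν ξ):
  C: 82.61 − 1(65.35) = 17.27
  A: 330.5 − 2(65.35) = 199.8
  D: 0 + 1(65.35) = 65.35
  B: 148.9 (inert)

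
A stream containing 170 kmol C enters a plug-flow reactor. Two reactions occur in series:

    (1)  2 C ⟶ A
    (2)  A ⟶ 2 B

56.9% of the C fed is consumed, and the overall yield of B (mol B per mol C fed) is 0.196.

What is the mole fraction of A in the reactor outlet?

0.229

Conversion of C: C consumed = 2ξ₁ = 0.569 × 170 → ξ₁ = 48.36 kmol.
Yield of B: 2ξ₂ / 170 = 0.196 → ξ₂ = 16.66 kmol.
Outlet amounts (n = n₀ + Σ ν·ξ):
  C: 170 − 2(48.36) = 73.27
  A: 0 + 1(48.36) − 1(16.66) = 31.7
  B: 0 + 2(16.66) = 33.32
Total out = 138.3 kmol; y_A = 31.7 / 138.3 = 0.2293.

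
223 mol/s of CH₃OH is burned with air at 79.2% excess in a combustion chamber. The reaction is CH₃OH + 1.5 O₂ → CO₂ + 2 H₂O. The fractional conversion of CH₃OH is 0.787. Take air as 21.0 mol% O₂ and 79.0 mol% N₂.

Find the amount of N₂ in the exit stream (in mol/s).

2250 mol/s

Stoichiometric O₂ = 1.5 × 223 = 334.5 mol/s; O₂ fed = 334.5 × 1.792 = 599.4 mol/s.
N₂ fed = 599.4 × 79/21 = 2255 mol/s.
Fuel reacted = 0.787 × 223 → ξ = 175.5 mol/s.
Outlet (n = n₀ + ν ξ):
  CH₃OH: 223 − 1(175.5) = 47.5
  O₂: 599.4 − 1.5(175.5) = 336.2
  N₂: 2255 (inert)
  CO₂: 0 + 1(175.5) = 175.5
  H₂O: 0 + 2(175.5) = 351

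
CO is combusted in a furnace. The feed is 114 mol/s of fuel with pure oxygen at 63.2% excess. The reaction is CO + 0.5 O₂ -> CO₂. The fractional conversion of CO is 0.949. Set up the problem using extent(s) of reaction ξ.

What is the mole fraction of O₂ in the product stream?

Stoichiometric O₂ = 0.5 × 114 = 57 mol/s; O₂ fed = 57 × 1.632 = 93.02 mol/s.
Fuel reacted = 0.949 × 114 → ξ = 108.2 mol/s.
Outlet (n = n₀ + ν ξ):
  CO: 114 − 1(108.2) = 5.814
  O₂: 93.02 − 0.5(108.2) = 38.93
  CO₂: 0 + 1(108.2) = 108.2
Total out = 152.9 mol/s; y_O₂ = 38.93 / 152.9 = 0.2546.

0.255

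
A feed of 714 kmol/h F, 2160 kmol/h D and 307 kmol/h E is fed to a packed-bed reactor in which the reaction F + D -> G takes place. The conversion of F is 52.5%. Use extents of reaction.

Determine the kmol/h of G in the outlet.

375 kmol/h

F reacted = 0.525 × 714 = 374.9 kmol/h; ν_F = −1, so ξ = 374.9/1 = 374.9 kmol/h.
Outlet amounts (n = n₀ + ν ξ):
  F: 714 − 1(374.9) = 339.1
  D: 2160 − 1(374.9) = 1785
  G: 0 + 1(374.9) = 374.9
  E: 307 (inert)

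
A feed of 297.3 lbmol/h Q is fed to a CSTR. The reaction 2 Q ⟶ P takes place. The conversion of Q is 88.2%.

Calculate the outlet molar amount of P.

Q reacted = 0.882 × 297.3 = 262.2 lbmol/h; ν_Q = −2, so ξ = 262.2/2 = 131.1 lbmol/h.
Outlet amounts (n = n₀ + ν ξ):
  Q: 297.3 − 2(131.1) = 35.08
  P: 0 + 1(131.1) = 131.1

131 lbmol/h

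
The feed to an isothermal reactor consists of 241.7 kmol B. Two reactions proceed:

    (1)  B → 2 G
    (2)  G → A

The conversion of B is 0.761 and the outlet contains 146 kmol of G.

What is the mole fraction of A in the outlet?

0.521

Conversion of B: B consumed = 1ξ₁ = 0.761 × 241.7 → ξ₁ = 183.9 kmol.
G balance: n_G = 0 + 2ξ₁ − 1ξ₂ = 146 → ξ₂ = (2·183.9 − 146)/1 = 221.9 kmol.
Outlet amounts (n = n₀ + Σ ν·ξ):
  B: 241.7 − 1(183.9) = 57.77
  G: 0 + 2(183.9) − 1(221.9) = 146
  A: 0 + 1(221.9) = 221.9
Total out = 425.6 kmol; y_A = 221.9 / 425.6 = 0.5213.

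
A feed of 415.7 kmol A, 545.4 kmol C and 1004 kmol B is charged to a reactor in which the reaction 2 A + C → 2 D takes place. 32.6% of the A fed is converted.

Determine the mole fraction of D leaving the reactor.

A reacted = 0.326 × 415.7 = 135.5 kmol; ν_A = −2, so ξ = 135.5/2 = 67.76 kmol.
Outlet amounts (n = n₀ + ν ξ):
  A: 415.7 − 2(67.76) = 280.2
  C: 545.4 − 1(67.76) = 477.6
  D: 0 + 2(67.76) = 135.5
  B: 1004 (inert)
Total out = 1897 kmol; y_D = 135.5 / 1897 = 0.07143.

0.0714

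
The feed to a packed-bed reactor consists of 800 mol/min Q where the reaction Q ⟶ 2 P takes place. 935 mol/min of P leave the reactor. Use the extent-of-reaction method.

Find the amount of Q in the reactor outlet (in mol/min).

For P: n = n₀ + 2ξ → 935 = 0 + 2ξ, giving ξ = 467.5 mol/min.
Outlet amounts (n = n₀ + ν ξ):
  Q: 800 − 1(467.5) = 332.5
  P: 0 + 2(467.5) = 935

332 mol/min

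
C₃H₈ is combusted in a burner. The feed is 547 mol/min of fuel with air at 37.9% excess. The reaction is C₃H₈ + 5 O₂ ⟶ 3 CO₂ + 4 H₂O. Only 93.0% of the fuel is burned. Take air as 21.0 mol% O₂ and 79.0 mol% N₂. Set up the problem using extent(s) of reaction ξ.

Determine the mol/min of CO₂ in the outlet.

Stoichiometric O₂ = 5 × 547 = 2735 mol/min; O₂ fed = 2735 × 1.379 = 3772 mol/min.
N₂ fed = 3772 × 79/21 = 14190 mol/min.
Fuel reacted = 0.93 × 547 → ξ = 508.7 mol/min.
Outlet (n = n₀ + ν ξ):
  C₃H₈: 547 − 1(508.7) = 38.29
  O₂: 3772 − 5(508.7) = 1228
  N₂: 14190 (inert)
  CO₂: 0 + 3(508.7) = 1526
  H₂O: 0 + 4(508.7) = 2035

1530 mol/min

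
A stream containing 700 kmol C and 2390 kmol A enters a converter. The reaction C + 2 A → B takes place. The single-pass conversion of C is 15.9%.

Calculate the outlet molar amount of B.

111 kmol

C reacted = 0.159 × 700 = 111.3 kmol; ν_C = −1, so ξ = 111.3/1 = 111.3 kmol.
Outlet amounts (n = n₀ + ν ξ):
  C: 700 − 1(111.3) = 588.7
  A: 2390 − 2(111.3) = 2167
  B: 0 + 1(111.3) = 111.3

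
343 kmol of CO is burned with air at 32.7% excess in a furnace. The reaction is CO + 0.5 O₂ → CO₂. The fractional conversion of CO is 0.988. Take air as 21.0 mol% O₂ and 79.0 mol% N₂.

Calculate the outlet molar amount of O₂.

58.1 kmol

Stoichiometric O₂ = 0.5 × 343 = 171.5 kmol; O₂ fed = 171.5 × 1.327 = 227.6 kmol.
N₂ fed = 227.6 × 79/21 = 856.1 kmol.
Fuel reacted = 0.988 × 343 → ξ = 338.9 kmol.
Outlet (n = n₀ + ν ξ):
  CO: 343 − 1(338.9) = 4.116
  O₂: 227.6 − 0.5(338.9) = 58.14
  N₂: 856.1 (inert)
  CO₂: 0 + 1(338.9) = 338.9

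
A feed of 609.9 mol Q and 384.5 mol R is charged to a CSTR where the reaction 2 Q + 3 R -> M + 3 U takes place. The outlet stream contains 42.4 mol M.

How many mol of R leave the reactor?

For M: n = n₀ + 1ξ → 42.4 = 0 + 1ξ, giving ξ = 42.4 mol.
Outlet amounts (n = n₀ + ν ξ):
  Q: 609.9 − 2(42.4) = 525.1
  R: 384.5 − 3(42.4) = 257.3
  M: 0 + 1(42.4) = 42.4
  U: 0 + 3(42.4) = 127.2

257 mol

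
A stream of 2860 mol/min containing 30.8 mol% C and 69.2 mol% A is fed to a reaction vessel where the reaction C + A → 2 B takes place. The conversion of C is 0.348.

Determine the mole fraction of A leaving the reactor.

0.585

C reacted = 0.348 × 880.9 = 306.5 mol/min; ν_C = −1, so ξ = 306.5/1 = 306.5 mol/min.
Outlet amounts (n = n₀ + ν ξ):
  C: 880.9 − 1(306.5) = 574.3
  A: 1979 − 1(306.5) = 1673
  B: 0 + 2(306.5) = 613.1
Total out = 2860 mol/min; y_A = 1673 / 2860 = 0.5848.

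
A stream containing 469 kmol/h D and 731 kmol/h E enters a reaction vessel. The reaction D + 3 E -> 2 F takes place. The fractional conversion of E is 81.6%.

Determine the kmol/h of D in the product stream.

E reacted = 0.816 × 731 = 596.5 kmol/h; ν_E = −3, so ξ = 596.5/3 = 198.8 kmol/h.
Outlet amounts (n = n₀ + ν ξ):
  D: 469 − 1(198.8) = 270.2
  E: 731 − 3(198.8) = 134.5
  F: 0 + 2(198.8) = 397.7

270 kmol/h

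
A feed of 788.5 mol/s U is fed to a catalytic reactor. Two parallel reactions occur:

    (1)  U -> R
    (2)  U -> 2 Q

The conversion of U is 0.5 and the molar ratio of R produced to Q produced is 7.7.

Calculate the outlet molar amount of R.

370 mol/s

Conversion of U: U consumed = 0.5 × 788.5 = 394.2 mol/s = 1ξ₁ + 1ξ₂.
Selectivity: 1ξ₁ / (2ξ₂) = 7.7 → ξ₁ = 15.4 ξ₂.
Substitute: (1·15.4 + 1) ξ₂ = 394.2 → ξ₂ = 24.04 mol/s, ξ₁ = 370.2 mol/s.
Outlet amounts (n = n₀ + Σ ν·ξ):
  U: 788.5 − 1(370.2) − 1(24.04) = 394.2
  R: 0 + 1(370.2) = 370.2
  Q: 0 + 2(24.04) = 48.08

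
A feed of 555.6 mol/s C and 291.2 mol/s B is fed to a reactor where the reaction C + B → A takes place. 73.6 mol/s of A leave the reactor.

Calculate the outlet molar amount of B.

218 mol/s

For A: n = n₀ + 1ξ → 73.6 = 0 + 1ξ, giving ξ = 73.6 mol/s.
Outlet amounts (n = n₀ + ν ξ):
  C: 555.6 − 1(73.6) = 482
  B: 291.2 − 1(73.6) = 217.6
  A: 0 + 1(73.6) = 73.6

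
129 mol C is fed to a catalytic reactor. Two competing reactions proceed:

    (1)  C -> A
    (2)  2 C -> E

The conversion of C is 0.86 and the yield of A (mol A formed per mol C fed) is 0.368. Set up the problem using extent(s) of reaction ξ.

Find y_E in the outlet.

0.326

Yield of A: 1ξ₁ / 129 = 0.368 → ξ₁ = 47.47 mol.
Conversion of C: 1ξ₁ + 2ξ₂ = 0.86 × 129 = 110.9 → ξ₂ = 31.73 mol.
Outlet amounts (n = n₀ + Σ ν·ξ):
  C: 129 − 1(47.47) − 2(31.73) = 18.06
  A: 0 + 1(47.47) = 47.47
  E: 0 + 1(31.73) = 31.73
Total out = 97.27 mol; y_E = 31.73 / 97.27 = 0.3263.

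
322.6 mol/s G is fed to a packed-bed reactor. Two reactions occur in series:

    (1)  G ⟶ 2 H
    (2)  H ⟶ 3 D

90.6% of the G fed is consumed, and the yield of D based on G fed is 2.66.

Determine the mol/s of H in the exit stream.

299 mol/s

Conversion of G: G consumed = 1ξ₁ = 0.906 × 322.6 → ξ₁ = 292.3 mol/s.
Yield of D: 3ξ₂ / 322.6 = 2.66 → ξ₂ = 286 mol/s.
Outlet amounts (n = n₀ + Σ ν·ξ):
  G: 322.6 − 1(292.3) = 30.32
  H: 0 + 2(292.3) − 1(286) = 298.5
  D: 0 + 3(286) = 858.1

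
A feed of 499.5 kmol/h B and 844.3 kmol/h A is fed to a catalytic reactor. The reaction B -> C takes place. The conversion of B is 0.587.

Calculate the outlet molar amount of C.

293 kmol/h

B reacted = 0.587 × 499.5 = 293.2 kmol/h; ν_B = −1, so ξ = 293.2/1 = 293.2 kmol/h.
Outlet amounts (n = n₀ + ν ξ):
  B: 499.5 − 1(293.2) = 206.3
  C: 0 + 1(293.2) = 293.2
  A: 844.3 (inert)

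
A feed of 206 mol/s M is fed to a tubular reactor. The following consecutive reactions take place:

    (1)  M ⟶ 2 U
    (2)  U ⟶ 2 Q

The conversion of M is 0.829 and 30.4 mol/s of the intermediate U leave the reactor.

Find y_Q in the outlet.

Conversion of M: M consumed = 1ξ₁ = 0.829 × 206 → ξ₁ = 170.8 mol/s.
U balance: n_U = 0 + 2ξ₁ − 1ξ₂ = 30.4 → ξ₂ = (2·170.8 − 30.4)/1 = 311.1 mol/s.
Outlet amounts (n = n₀ + Σ ν·ξ):
  M: 206 − 1(170.8) = 35.23
  U: 0 + 2(170.8) − 1(311.1) = 30.4
  Q: 0 + 2(311.1) = 622.3
Total out = 687.9 mol/s; y_Q = 622.3 / 687.9 = 0.9046.

0.905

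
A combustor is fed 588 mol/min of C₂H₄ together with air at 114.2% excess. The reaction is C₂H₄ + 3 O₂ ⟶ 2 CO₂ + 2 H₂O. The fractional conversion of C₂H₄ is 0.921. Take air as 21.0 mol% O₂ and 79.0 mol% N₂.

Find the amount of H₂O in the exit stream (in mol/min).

1080 mol/min

Stoichiometric O₂ = 3 × 588 = 1764 mol/min; O₂ fed = 1764 × 2.142 = 3778 mol/min.
N₂ fed = 3778 × 79/21 = 14210 mol/min.
Fuel reacted = 0.921 × 588 → ξ = 541.5 mol/min.
Outlet (n = n₀ + ν ξ):
  C₂H₄: 588 − 1(541.5) = 46.45
  O₂: 3778 − 3(541.5) = 2154
  N₂: 14210 (inert)
  CO₂: 0 + 2(541.5) = 1083
  H₂O: 0 + 2(541.5) = 1083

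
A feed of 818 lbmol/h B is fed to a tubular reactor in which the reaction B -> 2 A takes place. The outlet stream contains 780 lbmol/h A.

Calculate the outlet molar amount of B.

428 lbmol/h

For A: n = n₀ + 2ξ → 780 = 0 + 2ξ, giving ξ = 390 lbmol/h.
Outlet amounts (n = n₀ + ν ξ):
  B: 818 − 1(390) = 428
  A: 0 + 2(390) = 780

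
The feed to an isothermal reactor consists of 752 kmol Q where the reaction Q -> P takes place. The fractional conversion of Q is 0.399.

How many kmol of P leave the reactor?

Q reacted = 0.399 × 752 = 300 kmol; ν_Q = −1, so ξ = 300/1 = 300 kmol.
Outlet amounts (n = n₀ + ν ξ):
  Q: 752 − 1(300) = 452
  P: 0 + 1(300) = 300

300 kmol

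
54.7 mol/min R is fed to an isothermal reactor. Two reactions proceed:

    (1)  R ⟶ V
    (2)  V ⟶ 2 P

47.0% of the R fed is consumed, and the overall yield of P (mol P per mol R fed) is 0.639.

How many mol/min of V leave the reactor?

8.23 mol/min

Conversion of R: R consumed = 1ξ₁ = 0.47 × 54.7 → ξ₁ = 25.71 mol/min.
Yield of P: 2ξ₂ / 54.7 = 0.639 → ξ₂ = 17.48 mol/min.
Outlet amounts (n = n₀ + Σ ν·ξ):
  R: 54.7 − 1(25.71) = 28.99
  V: 0 + 1(25.71) − 1(17.48) = 8.232
  P: 0 + 2(17.48) = 34.95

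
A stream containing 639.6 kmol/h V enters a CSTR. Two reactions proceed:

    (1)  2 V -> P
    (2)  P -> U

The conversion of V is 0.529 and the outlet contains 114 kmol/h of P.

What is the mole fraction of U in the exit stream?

Conversion of V: V consumed = 2ξ₁ = 0.529 × 639.6 → ξ₁ = 169.2 kmol/h.
P balance: n_P = 0 + 1ξ₁ − 1ξ₂ = 114 → ξ₂ = (1·169.2 − 114)/1 = 55.17 kmol/h.
Outlet amounts (n = n₀ + Σ ν·ξ):
  V: 639.6 − 2(169.2) = 301.3
  P: 0 + 1(169.2) − 1(55.17) = 114
  U: 0 + 1(55.17) = 55.17
Total out = 470.4 kmol/h; y_U = 55.17 / 470.4 = 0.1173.

0.117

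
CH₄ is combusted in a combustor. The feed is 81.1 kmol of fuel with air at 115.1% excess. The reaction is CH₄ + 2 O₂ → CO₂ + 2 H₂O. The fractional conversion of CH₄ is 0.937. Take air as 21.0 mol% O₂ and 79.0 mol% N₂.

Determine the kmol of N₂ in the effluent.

1310 kmol

Stoichiometric O₂ = 2 × 81.1 = 162.2 kmol; O₂ fed = 162.2 × 2.151 = 348.9 kmol.
N₂ fed = 348.9 × 79/21 = 1312 kmol.
Fuel reacted = 0.937 × 81.1 → ξ = 75.99 kmol.
Outlet (n = n₀ + ν ξ):
  CH₄: 81.1 − 1(75.99) = 5.109
  O₂: 348.9 − 2(75.99) = 196.9
  N₂: 1312 (inert)
  CO₂: 0 + 1(75.99) = 75.99
  H₂O: 0 + 2(75.99) = 152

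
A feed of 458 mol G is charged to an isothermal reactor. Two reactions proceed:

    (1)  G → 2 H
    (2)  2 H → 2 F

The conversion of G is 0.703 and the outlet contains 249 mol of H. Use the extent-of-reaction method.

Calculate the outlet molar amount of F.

395 mol

Conversion of G: G consumed = 1ξ₁ = 0.703 × 458 → ξ₁ = 322 mol.
H balance: n_H = 0 + 2ξ₁ − 2ξ₂ = 249 → ξ₂ = (2·322 − 249)/2 = 197.5 mol.
Outlet amounts (n = n₀ + Σ ν·ξ):
  G: 458 − 1(322) = 136
  H: 0 + 2(322) − 2(197.5) = 249
  F: 0 + 2(197.5) = 394.9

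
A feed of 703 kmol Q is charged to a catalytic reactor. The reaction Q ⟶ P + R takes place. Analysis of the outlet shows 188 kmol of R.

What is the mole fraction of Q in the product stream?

For R: n = n₀ + 1ξ → 188 = 0 + 1ξ, giving ξ = 188 kmol.
Outlet amounts (n = n₀ + ν ξ):
  Q: 703 − 1(188) = 515
  P: 0 + 1(188) = 188
  R: 0 + 1(188) = 188
Total out = 891 kmol; y_Q = 515 / 891 = 0.578.

0.578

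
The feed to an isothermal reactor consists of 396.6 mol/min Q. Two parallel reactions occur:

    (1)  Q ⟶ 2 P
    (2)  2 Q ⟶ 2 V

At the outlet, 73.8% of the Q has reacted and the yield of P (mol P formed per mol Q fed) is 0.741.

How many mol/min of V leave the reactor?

Yield of P: 2ξ₁ / 396.6 = 0.741 → ξ₁ = 146.9 mol/min.
Conversion of Q: 1ξ₁ + 2ξ₂ = 0.738 × 396.6 = 292.7 → ξ₂ = 72.88 mol/min.
Outlet amounts (n = n₀ + Σ ν·ξ):
  Q: 396.6 − 1(146.9) − 2(72.88) = 103.9
  P: 0 + 2(146.9) = 293.9
  V: 0 + 2(72.88) = 145.8

146 mol/min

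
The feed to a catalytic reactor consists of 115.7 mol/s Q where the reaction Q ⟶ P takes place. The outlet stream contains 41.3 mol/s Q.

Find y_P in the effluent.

For Q: n = n₀ − 1ξ → 41.3 = 115.7 − 1ξ, giving ξ = 74.4 mol/s.
Outlet amounts (n = n₀ + ν ξ):
  Q: 115.7 − 1(74.4) = 41.3
  P: 0 + 1(74.4) = 74.4
Total out = 115.7 mol/s; y_P = 74.4 / 115.7 = 0.643.

0.643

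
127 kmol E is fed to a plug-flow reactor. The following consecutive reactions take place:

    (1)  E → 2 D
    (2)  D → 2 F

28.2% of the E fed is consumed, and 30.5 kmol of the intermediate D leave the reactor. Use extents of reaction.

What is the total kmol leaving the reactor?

204 kmol

Conversion of E: E consumed = 1ξ₁ = 0.282 × 127 → ξ₁ = 35.81 kmol.
D balance: n_D = 0 + 2ξ₁ − 1ξ₂ = 30.5 → ξ₂ = (2·35.81 − 30.5)/1 = 41.13 kmol.
Outlet amounts (n = n₀ + Σ ν·ξ):
  E: 127 − 1(35.81) = 91.19
  D: 0 + 2(35.81) − 1(41.13) = 30.5
  F: 0 + 2(41.13) = 82.26
Total out = 91.19 + 30.5 + 82.26 = 203.9 kmol.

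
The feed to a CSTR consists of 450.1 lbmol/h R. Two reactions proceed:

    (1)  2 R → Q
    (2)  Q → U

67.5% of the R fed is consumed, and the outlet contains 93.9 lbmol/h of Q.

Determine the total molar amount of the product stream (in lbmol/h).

298 lbmol/h

Conversion of R: R consumed = 2ξ₁ = 0.675 × 450.1 → ξ₁ = 151.9 lbmol/h.
Q balance: n_Q = 0 + 1ξ₁ − 1ξ₂ = 93.9 → ξ₂ = (1·151.9 − 93.9)/1 = 58.01 lbmol/h.
Outlet amounts (n = n₀ + Σ ν·ξ):
  R: 450.1 − 2(151.9) = 146.3
  Q: 0 + 1(151.9) − 1(58.01) = 93.9
  U: 0 + 1(58.01) = 58.01
Total out = 146.3 + 93.9 + 58.01 = 298.2 lbmol/h.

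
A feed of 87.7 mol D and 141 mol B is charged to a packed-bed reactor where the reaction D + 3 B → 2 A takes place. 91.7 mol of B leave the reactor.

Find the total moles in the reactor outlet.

196 mol

For B: n = n₀ − 3ξ → 91.7 = 141 − 3ξ, giving ξ = 16.43 mol.
Outlet amounts (n = n₀ + ν ξ):
  D: 87.7 − 1(16.43) = 71.27
  B: 141 − 3(16.43) = 91.7
  A: 0 + 2(16.43) = 32.87
Total out = 71.27 + 91.7 + 32.87 = 195.8 mol.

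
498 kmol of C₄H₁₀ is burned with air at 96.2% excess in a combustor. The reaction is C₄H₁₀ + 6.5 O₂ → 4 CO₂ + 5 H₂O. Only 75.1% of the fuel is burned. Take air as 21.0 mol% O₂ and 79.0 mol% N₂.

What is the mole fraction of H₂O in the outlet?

Stoichiometric O₂ = 6.5 × 498 = 3237 kmol; O₂ fed = 3237 × 1.962 = 6351 kmol.
N₂ fed = 6351 × 79/21 = 23890 kmol.
Fuel reacted = 0.751 × 498 → ξ = 374 kmol.
Outlet (n = n₀ + ν ξ):
  C₄H₁₀: 498 − 1(374) = 124
  O₂: 6351 − 6.5(374) = 3920
  N₂: 23890 (inert)
  CO₂: 0 + 4(374) = 1496
  H₂O: 0 + 5(374) = 1870
Total out = 31300 kmol; y_H₂O = 1870 / 31300 = 0.05974.

0.0597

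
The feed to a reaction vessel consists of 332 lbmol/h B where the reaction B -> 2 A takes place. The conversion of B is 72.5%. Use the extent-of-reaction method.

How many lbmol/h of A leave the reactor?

481 lbmol/h

B reacted = 0.725 × 332 = 240.7 lbmol/h; ν_B = −1, so ξ = 240.7/1 = 240.7 lbmol/h.
Outlet amounts (n = n₀ + ν ξ):
  B: 332 − 1(240.7) = 91.3
  A: 0 + 2(240.7) = 481.4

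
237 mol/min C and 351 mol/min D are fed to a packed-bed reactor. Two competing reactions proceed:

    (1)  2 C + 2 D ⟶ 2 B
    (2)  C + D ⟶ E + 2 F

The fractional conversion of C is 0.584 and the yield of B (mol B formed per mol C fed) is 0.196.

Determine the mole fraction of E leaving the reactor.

Yield of B: 2ξ₁ / 237 = 0.196 → ξ₁ = 23.23 mol/min.
Conversion of C: 2ξ₁ + 1ξ₂ = 0.584 × 237 = 138.4 → ξ₂ = 91.96 mol/min.
Outlet amounts (n = n₀ + Σ ν·ξ):
  C: 237 − 2(23.23) − 1(91.96) = 98.59
  D: 351 − 2(23.23) − 1(91.96) = 212.6
  B: 0 + 2(23.23) = 46.45
  E: 0 + 1(91.96) = 91.96
  F: 0 + 2(91.96) = 183.9
Total out = 633.5 mol/min; y_E = 91.96 / 633.5 = 0.1452.

0.145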